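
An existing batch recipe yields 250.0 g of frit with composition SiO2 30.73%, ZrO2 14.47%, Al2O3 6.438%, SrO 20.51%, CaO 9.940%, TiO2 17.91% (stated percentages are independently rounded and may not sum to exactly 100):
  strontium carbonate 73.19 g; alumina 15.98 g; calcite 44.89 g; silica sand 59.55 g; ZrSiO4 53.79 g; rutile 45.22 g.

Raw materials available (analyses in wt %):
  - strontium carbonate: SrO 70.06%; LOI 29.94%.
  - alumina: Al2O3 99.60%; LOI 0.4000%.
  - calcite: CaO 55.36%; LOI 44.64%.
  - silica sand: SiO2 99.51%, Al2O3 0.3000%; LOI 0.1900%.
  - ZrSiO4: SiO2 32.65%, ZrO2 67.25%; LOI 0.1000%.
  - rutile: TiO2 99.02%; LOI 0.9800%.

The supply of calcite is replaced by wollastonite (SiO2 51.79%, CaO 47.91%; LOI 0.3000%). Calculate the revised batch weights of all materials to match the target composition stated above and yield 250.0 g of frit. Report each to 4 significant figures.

Working values are displayed, with 4-significant-digit rounding, as written; all arithmetic runs at full float precision from start to finish; exactly one rounding is applied to every reported number — the derived quantities are recomputed from the weighed amounts for 250.0 g of glass at full float precision (the yield, six oxide percentages, LOI, the totals, glass mass) as written in either problem or answer.
Oxide mass targets, per 250.0 g frit:
  SiO2: 30.73% × 250.0 = 76.82 g
  ZrO2: 14.47% × 250.0 = 36.17 g
  Al2O3: 6.438% × 250.0 = 16.10 g
  SrO: 20.51% × 250.0 = 51.28 g
  CaO: 9.940% × 250.0 = 24.85 g
  TiO2: 17.91% × 250.0 = 44.78 g
A balance pass over the oxides, on the weights just shown, on the stated basis (sum by sum, the targets are met inside rounding margins):
  SiO2: 51.87·0.5179 + 32.56·0.9951 + 53.79·0.3265 = 76.83 g (target 76.82 g)
  ZrO2: 53.79·0.6725 = 36.17 g (target 36.17 g)
  Al2O3: 16.06·0.9960 + 32.56·0.003000 = 16.09 g (target 16.10 g)
  SrO: 73.19·0.7006 = 51.28 g (target 51.28 g)
  CaO: 51.87·0.4791 = 24.85 g (target 24.85 g)
  TiO2: 45.22·0.9902 = 44.78 g (target 44.78 g)
Glass mass check: total charge less LOI = 250.0 g (oxide target masses add up to 250.0 g; with the basis standing at 250.0 g — gaps are rounding artifacts).
Whole-batch sum: Σ batch = 272.7 g; loss to ignition Σ batch·LOI = 22.69 g; yield = glass ÷ total batch = 91.68%.

Revised batch per 250.0 g frit:
  strontium carbonate: 73.19 g
  alumina: 16.06 g
  wollastonite: 51.87 g
  silica sand: 32.56 g
  ZrSiO4: 53.79 g
  rutile: 45.22 g
Total batch = 272.7 g; LOI loss = 22.69 g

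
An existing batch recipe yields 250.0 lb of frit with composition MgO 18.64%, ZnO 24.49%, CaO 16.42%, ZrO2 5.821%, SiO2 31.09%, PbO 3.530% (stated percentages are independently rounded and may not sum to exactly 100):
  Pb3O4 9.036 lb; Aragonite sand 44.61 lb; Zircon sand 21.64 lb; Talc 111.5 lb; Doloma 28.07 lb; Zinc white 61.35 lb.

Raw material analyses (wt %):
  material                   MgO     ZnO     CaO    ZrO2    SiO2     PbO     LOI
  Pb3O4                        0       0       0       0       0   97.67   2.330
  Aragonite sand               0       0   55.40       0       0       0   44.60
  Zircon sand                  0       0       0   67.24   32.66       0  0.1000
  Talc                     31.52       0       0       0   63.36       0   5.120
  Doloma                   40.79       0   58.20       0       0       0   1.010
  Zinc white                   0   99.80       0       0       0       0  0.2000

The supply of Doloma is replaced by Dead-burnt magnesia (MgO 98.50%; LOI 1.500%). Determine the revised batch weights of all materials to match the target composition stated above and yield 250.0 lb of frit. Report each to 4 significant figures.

Revised batch per 250.0 lb frit:
  Pb3O4: 9.036 lb
  Aragonite sand: 74.10 lb
  Zircon sand: 21.64 lb
  Talc: 111.5 lb
  Dead-burnt magnesia: 11.62 lb
  Zinc white: 61.35 lb
Total batch = 289.2 lb; LOI loss = 39.29 lb

Every computation carries full float precision throughout; intermediates appear rounded off to 4 significant figures in the working; exactly one rounding is applied to every reported figure; all derived quantities (the totals, the six compositions, ignition loss, yield, net glass mass) are carried in full precision from the weighed amounts for 250.0 lb of glass, exactly as shown in either problem or answer.
Per-oxide target masses for 250.0 lb frit:
  MgO: 18.64% × 250.0 = 46.60 lb
  ZnO: 24.49% × 250.0 = 61.22 lb
  CaO: 16.42% × 250.0 = 41.05 lb
  ZrO2: 5.821% × 250.0 = 14.55 lb
  SiO2: 31.09% × 250.0 = 77.72 lb
  PbO: 3.530% × 250.0 = 8.825 lb
Balance tally, oxide-wise, using the reported weights, versus the basis set out (delivered sums recover each target inside rounding margins):
  MgO: 111.5·0.3152 + 11.62·0.9850 = 46.59 lb (target 46.60 lb)
  ZnO: 61.35·0.9980 = 61.23 lb (target 61.22 lb)
  CaO: 74.10·0.5540 = 41.05 lb (target 41.05 lb)
  ZrO2: 21.64·0.6724 = 14.55 lb (target 14.55 lb)
  SiO2: 21.64·0.3266 + 111.5·0.6336 = 77.71 lb (target 77.72 lb)
  PbO: 9.036·0.9767 = 8.825 lb (target 8.825 lb)
Glass-mass sanity pass: Σ batch − LOI loss = 250.0 lb (the targets, summed, come to 250.0 lb; basis as stated: 250.0 lb — rounding explains the deltas).
Summing the batch: Σ batch = 289.2 lb; LOI removed, Σ of batch·LOI: 39.29 lb; yield = glass ÷ total batch = 86.42%.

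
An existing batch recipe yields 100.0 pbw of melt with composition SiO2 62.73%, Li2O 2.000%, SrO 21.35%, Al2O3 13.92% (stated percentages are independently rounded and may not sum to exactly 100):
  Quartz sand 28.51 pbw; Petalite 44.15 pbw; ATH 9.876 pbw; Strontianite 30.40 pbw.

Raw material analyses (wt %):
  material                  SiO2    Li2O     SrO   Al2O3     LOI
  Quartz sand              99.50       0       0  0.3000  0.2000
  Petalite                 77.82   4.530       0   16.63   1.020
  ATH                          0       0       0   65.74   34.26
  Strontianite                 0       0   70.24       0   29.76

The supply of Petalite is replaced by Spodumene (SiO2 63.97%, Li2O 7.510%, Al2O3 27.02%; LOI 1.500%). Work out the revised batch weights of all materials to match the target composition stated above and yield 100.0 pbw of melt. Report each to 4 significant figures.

Every computation runs at full float precision from start to finish; rounding to four significant figures governs each working value as printed; every reported result undergoes a single rounding — all derived quantities are computed from the weighed amounts per 100.0 pbw of glass in exact precision (glass mass, the four compositions, totals, ignition loss, yield) precisely as stated by question or answer.
Oxide-by-oxide targets in 100.0 pbw melt:
  SiO2: 62.73% × 100.0 = 62.73 pbw
  Li2O: 2.000% × 100.0 = 2.000 pbw
  SrO: 21.35% × 100.0 = 21.35 pbw
  Al2O3: 13.92% × 100.0 = 13.92 pbw
Checking each oxide sum on the weights just shown, for the quoted basis mass (oxide sums agree with the targets once rounding is allowed for):
  SiO2: 45.92·0.9950 + 26.63·0.6397 = 62.73 pbw (target 62.73 pbw)
  Li2O: 26.63·0.07510 = 2.000 pbw (target 2.000 pbw)
  SrO: 30.40·0.7024 = 21.35 pbw (target 21.35 pbw)
  Al2O3: 45.92·0.003000 + 26.63·0.2702 + 10.02·0.6574 = 13.92 pbw (target 13.92 pbw)
Mass balance on the glass: net batch after ignition = 100.0 pbw (targets for the oxides total 100.0 pbw; the stated basis being 100.0 pbw — any gap is answer rounding).
Adding the batch up: Σ batch = 113.0 pbw; LOI removed, Σ of batch·LOI: 12.97 pbw; as yield: glass ÷ batch → 88.52%.

Revised batch per 100.0 pbw melt:
  Quartz sand: 45.92 pbw
  Spodumene: 26.63 pbw
  ATH: 10.02 pbw
  Strontianite: 30.40 pbw
Total batch = 113.0 pbw; LOI loss = 12.97 pbw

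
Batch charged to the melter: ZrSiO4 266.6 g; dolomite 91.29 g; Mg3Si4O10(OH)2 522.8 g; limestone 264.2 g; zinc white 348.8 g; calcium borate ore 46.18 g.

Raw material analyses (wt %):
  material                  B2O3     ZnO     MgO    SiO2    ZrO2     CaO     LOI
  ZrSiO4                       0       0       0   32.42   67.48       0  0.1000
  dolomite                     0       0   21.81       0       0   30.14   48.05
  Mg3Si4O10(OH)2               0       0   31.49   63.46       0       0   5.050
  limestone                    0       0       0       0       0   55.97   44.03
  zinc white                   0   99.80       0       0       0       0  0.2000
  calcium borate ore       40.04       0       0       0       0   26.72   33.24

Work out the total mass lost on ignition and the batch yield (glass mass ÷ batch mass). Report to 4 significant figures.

Each numeric step carries full float precision throughout; the intermediate values appear rounded off to 4 significant figures alongside each step — a single rounding finalizes each reported result — the derived quantities, which include the yield, the six compositions, glass mass, LOI, totals, are carried in exact precision, precisely as stated by question or answer, from the weighed amounts per 1337 g of glass.
Ignition loss by material:
  ZrSiO4: 266.6 × 0.001000 = 0.2666 g
  dolomite: 91.29 × 0.4805 = 43.86 g
  Mg3Si4O10(OH)2: 522.8 × 0.05050 = 26.40 g
  limestone: 264.2 × 0.4403 = 116.3 g
  zinc white: 348.8 × 0.002000 = 0.6976 g
  calcium borate ore: 46.18 × 0.3324 = 15.35 g
Total LOI = 202.9 g
Glass = batch − LOI = 1540 − 202.9 = 1337 g

LOI loss = 202.9 g; glass = 1337 g; yield = 86.82%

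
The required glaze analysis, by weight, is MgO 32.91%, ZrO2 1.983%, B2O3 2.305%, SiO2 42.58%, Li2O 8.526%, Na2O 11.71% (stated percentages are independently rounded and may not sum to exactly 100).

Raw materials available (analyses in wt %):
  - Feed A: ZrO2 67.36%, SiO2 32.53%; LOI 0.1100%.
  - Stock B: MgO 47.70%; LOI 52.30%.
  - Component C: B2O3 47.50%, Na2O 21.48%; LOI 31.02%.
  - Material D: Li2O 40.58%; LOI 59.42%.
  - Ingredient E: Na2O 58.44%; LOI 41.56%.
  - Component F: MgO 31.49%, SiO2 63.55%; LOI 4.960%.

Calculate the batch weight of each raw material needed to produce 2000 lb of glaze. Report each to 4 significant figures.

In-progress results are printed rounded off to 4 significant figures between the steps — the whole derivation holds full float precision all the way through — every reported value is rounded only once; derived quantities (six oxide percentages, totals, LOI, net glass mass, yield) are computed at full precision from the batch weights on 2000 lb of glass as given in question or answer.
Target oxide masses per 2000 lb glaze:
  MgO: 32.91% × 2000 = 658.2 lb
  ZrO2: 1.983% × 2000 = 39.66 lb
  B2O3: 2.305% × 2000 = 46.10 lb
  SiO2: 42.58% × 2000 = 851.6 lb
  Li2O: 8.526% × 2000 = 170.5 lb
  Na2O: 11.71% × 2000 = 234.2 lb
Oxide-by-oxide audit working from each reported weight, per the basis as stated (delivered sums recover each target given rounding of the digits):
  MgO: 515.1·0.4770 + 1310·0.3149 = 658.2 lb (target 658.2 lb)
  ZrO2: 58.88·0.6736 = 39.66 lb (target 39.66 lb)
  B2O3: 97.05·0.4750 = 46.10 lb (target 46.10 lb)
  SiO2: 58.88·0.3253 + 1310·0.6355 = 851.7 lb (target 851.6 lb)
  Li2O: 420.2·0.4058 = 170.5 lb (target 170.5 lb)
  Na2O: 97.05·0.2148 + 365.1·0.5844 = 234.2 lb (target 234.2 lb)
Mass balance on the glass: Σ batch − LOI loss = 2000 lb (targets for the oxides total 2000 lb; the stated basis being 2000 lb — differing by rounding only).
Summing the batch: Σ batch = 2766 lb; LOI removed, Σ of batch·LOI: 766.0 lb; yield, glass over the total, = 72.31%.

Batch per 2000 lb glaze:
  Feed A: 58.88 lb
  Stock B: 515.1 lb
  Component C: 97.05 lb
  Material D: 420.2 lb
  Ingredient E: 365.1 lb
  Component F: 1310 lb
Total batch = 2766 lb; LOI loss = 766.0 lb; yield = 72.31%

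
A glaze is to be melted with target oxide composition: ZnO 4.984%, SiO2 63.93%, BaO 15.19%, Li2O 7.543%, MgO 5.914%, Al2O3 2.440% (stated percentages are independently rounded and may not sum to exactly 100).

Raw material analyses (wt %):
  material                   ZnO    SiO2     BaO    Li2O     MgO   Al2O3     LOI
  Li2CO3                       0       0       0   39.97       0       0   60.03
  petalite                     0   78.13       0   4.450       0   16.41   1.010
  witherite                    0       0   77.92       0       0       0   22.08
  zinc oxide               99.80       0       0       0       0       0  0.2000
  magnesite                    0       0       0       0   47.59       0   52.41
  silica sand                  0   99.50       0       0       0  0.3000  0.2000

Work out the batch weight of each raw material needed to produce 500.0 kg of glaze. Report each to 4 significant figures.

The working math carries full float precision through every step; values along the way are shown (rounded to four significant digits) in the printout; exactly one rounding lands on every reported figure; the derived quantities, which include glass mass, the totals, yield, ignition loss, the six compositions, are computed in full precision, as set out in the question or the answer, from the batch weights for 500.0 kg of glass.
The oxide mass targets at 500.0 kg glaze:
  ZnO: 4.984% × 500.0 = 24.92 kg
  SiO2: 63.93% × 500.0 = 319.6 kg
  BaO: 15.19% × 500.0 = 75.95 kg
  Li2O: 7.543% × 500.0 = 37.72 kg
  MgO: 5.914% × 500.0 = 29.57 kg
  Al2O3: 2.440% × 500.0 = 12.20 kg
Sums-versus-targets review using the reported weights, under the basis named above (sums match the target masses net of answer rounding effects):
  ZnO: 24.97·0.9980 = 24.92 kg (target 24.92 kg)
  SiO2: 69.47·0.7813 + 266.7·0.9950 = 319.6 kg (target 319.6 kg)
  BaO: 97.47·0.7792 = 75.95 kg (target 75.95 kg)
  Li2O: 86.62·0.3997 + 69.47·0.04450 = 37.71 kg (target 37.72 kg)
  MgO: 62.13·0.4759 = 29.57 kg (target 29.57 kg)
  Al2O3: 69.47·0.1641 + 266.7·0.003000 = 12.20 kg (target 12.20 kg)
Glass-mass bookkeeping: net batch after ignition = 500.0 kg (the Σ of target masses is 500.0 kg; with the basis standing at 500.0 kg — gaps are rounding artifacts).
Adding the batch up: Σ batch = 607.4 kg; LOI loss = Σ batch·LOI = 107.4 kg; yield = glass ÷ total batch = 82.32%.

Batch per 500.0 kg glaze:
  Li2CO3: 86.62 kg
  petalite: 69.47 kg
  witherite: 97.47 kg
  zinc oxide: 24.97 kg
  magnesite: 62.13 kg
  silica sand: 266.7 kg
Total batch = 607.4 kg; LOI loss = 107.4 kg; yield = 82.32%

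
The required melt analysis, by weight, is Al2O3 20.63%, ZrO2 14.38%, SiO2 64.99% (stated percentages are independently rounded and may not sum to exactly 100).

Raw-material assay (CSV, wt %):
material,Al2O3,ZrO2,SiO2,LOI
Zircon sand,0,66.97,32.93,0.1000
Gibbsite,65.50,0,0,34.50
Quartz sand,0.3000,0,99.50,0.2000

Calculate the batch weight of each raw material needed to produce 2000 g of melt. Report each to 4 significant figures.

Batch per 2000 g melt:
  Zircon sand: 429.4 g
  Gibbsite: 624.6 g
  Quartz sand: 1164 g
Total batch = 2218 g; LOI loss = 218.2 g; yield = 90.16%

Values along the way are shown rounded off to 4 significant figures in the printout — all internal work carries full float precision from first step to last. Every reported result is rounded a single time; all derived quantities are carried at exact precision (the three compositions, LOI, net glass mass, yield, the totals) from the weighed amounts at 2000 g of glass exactly as shown in the problem or answer text.
Target oxide masses per 2000 g melt:
  Al2O3: 20.63% × 2000 = 412.6 g
  ZrO2: 14.38% × 2000 = 287.6 g
  SiO2: 64.99% × 2000 = 1300 g
Oxide-by-oxide audit applying the batch weights above, under the basis named above (every target is met by its sum exact up to rounding of places):
  Al2O3: 624.6·0.6550 + 1164·0.003000 = 412.6 g (target 412.6 g)
  ZrO2: 429.4·0.6697 = 287.6 g (target 287.6 g)
  SiO2: 429.4·0.3293 + 1164·0.9950 = 1300 g (target 1300 g)
Glass-mass bookkeeping: net batch after ignition = 2000 g (per-oxide target masses sum to 2000 g; the stated basis being 2000 g — a pure rounding effect).
Batch grand total — Σ batch = 2218 g; loss to ignition Σ batch·LOI = 218.2 g; yield = glass ÷ total batch = 90.16%.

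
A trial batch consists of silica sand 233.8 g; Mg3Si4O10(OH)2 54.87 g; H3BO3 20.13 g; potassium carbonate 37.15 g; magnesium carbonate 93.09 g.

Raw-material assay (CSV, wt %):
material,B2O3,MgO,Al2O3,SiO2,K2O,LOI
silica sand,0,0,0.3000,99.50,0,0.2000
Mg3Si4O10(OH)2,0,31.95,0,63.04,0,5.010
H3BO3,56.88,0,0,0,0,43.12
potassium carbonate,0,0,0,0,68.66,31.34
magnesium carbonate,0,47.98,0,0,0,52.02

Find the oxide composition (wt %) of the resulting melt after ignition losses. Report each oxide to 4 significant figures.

Mid-chain values are displayed rounded to four significant figures alongside each step — every computation keeps full precision in every operation — each reported number takes exactly one rounding; derived quantities, including the totals, the yield, the five compositions, ignition loss, glass mass, are rebuilt from the batch weights on 367.1 g of glass in full precision as given in the problem or answer text.
Oxide masses out of the charge:
  B2O3: 20.13·0.5688 = 11.45 g
  MgO: 54.87·0.3195 + 93.09·0.4798 = 62.20 g
  Al2O3: 233.8·0.003000 = 0.7014 g
  SiO2: 233.8·0.9950 + 54.87·0.6304 = 267.2 g
  K2O: 37.15·0.6866 = 25.51 g
LOI: 233.8·0.002000 + 54.87·0.05010 + 20.13·0.4312 + 37.15·0.3134 + 93.09·0.5202 = 71.96 g
Glass = total batch minus LOI = 439.0 − 71.96 = 367.1 g (the oxide masses sum to this)
wt % = 100 × oxide mass / glass mass

Glass mass = 367.1 g (batch 439.0 − LOI 71.96).
Composition: B2O3 3.119%, MgO 16.94%, Al2O3 0.1911%, SiO2 72.80%, K2O 6.949%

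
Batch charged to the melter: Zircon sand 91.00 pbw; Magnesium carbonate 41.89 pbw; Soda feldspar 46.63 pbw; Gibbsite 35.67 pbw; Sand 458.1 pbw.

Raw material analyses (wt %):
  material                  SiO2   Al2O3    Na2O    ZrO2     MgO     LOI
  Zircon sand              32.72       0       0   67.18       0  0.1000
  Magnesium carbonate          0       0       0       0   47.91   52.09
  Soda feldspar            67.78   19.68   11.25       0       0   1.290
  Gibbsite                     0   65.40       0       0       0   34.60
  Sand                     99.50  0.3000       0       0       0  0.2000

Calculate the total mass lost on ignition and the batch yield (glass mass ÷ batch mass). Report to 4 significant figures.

In-progress results are rounded to 4 significant figures when quoted. Every computation keeps full precision from start to finish. Every reported result undergoes a single rounding — the derived quantities (totals, LOI, net glass mass, yield, the five compositions) are re-derived at full precision using the weight values for 637.5 pbw of glass as written in the problem or answer text.
LOI of each material in turn:
  Zircon sand: 91.00 × 0.001000 = 0.09100 pbw
  Magnesium carbonate: 41.89 × 0.5209 = 21.82 pbw
  Soda feldspar: 46.63 × 0.01290 = 0.6015 pbw
  Gibbsite: 35.67 × 0.3460 = 12.34 pbw
  Sand: 458.1 × 0.002000 = 0.9162 pbw
Total LOI = 35.77 pbw
Glass = batch − LOI = 673.3 − 35.77 = 637.5 pbw

LOI loss = 35.77 pbw; glass = 637.5 pbw; yield = 94.69%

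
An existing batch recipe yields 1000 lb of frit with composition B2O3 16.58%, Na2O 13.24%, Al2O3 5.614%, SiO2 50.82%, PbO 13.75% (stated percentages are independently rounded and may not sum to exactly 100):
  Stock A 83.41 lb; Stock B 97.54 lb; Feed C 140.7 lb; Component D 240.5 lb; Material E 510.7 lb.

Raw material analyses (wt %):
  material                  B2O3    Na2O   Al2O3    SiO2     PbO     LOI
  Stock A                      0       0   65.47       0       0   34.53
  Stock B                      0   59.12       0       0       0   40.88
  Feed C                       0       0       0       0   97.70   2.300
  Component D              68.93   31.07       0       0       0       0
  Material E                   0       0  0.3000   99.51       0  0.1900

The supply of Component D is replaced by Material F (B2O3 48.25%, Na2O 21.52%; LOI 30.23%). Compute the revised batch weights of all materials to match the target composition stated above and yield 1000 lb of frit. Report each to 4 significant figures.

All arithmetic carries full precision at every stage — the intermediate values are displayed rounded to 4 significant digits as written. Every reported figure takes just one rounding. The derived quantities are carried from the batch weights on 1000 lb of glass at exact precision (yield, net glass mass, LOI, five oxide percentages, totals) as given in the question or the answer.
Oxide-by-oxide targets in 1000 lb frit:
  B2O3: 16.58% × 1000 = 165.8 lb
  Na2O: 13.24% × 1000 = 132.4 lb
  Al2O3: 5.614% × 1000 = 56.14 lb
  SiO2: 50.82% × 1000 = 508.2 lb
  PbO: 13.75% × 1000 = 137.5 lb
Mass-balance tally per oxide per the reported batch figures, on the stated basis (sums match the target masses up to rounding of the answer):
  B2O3: 343.6·0.4825 = 165.8 lb (target 165.8 lb)
  Na2O: 98.87·0.5912 + 343.6·0.2152 = 132.4 lb (target 132.4 lb)
  Al2O3: 83.41·0.6547 + 510.7·0.003000 = 56.14 lb (target 56.14 lb)
  SiO2: 510.7·0.9951 = 508.2 lb (target 508.2 lb)
  PbO: 140.7·0.9770 = 137.5 lb (target 137.5 lb)
Glass-mass sanity pass: Σ batch − LOI loss = 1000 lb (the Σ of target masses is 1000 lb; basis as stated: 1000 lb — any gap is answer rounding).
Batch total: Σ batch = 1177 lb; Σ batch·LOI gives LOI loss = 177.3 lb; yield: glass divided by total = 84.94%.

Revised batch per 1000 lb frit:
  Stock A: 83.41 lb
  Stock B: 98.87 lb
  Feed C: 140.7 lb
  Material F: 343.6 lb
  Material E: 510.7 lb
Total batch = 1177 lb; LOI loss = 177.3 lb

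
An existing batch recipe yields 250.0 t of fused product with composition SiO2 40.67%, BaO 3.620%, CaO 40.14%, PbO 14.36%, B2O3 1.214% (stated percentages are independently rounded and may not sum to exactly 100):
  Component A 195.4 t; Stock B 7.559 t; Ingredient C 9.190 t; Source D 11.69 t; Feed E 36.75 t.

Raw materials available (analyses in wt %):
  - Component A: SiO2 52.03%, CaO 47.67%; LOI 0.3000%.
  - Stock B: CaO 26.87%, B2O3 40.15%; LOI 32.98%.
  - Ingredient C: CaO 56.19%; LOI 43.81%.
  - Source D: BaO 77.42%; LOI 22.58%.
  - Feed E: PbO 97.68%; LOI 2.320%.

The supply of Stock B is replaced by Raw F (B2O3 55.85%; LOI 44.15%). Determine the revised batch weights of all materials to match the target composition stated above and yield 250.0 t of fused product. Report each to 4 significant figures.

The whole derivation holds full precision all the way through. Mid-chain values are printed with 4-significant-digit rounding on the page. Each reported figure is rounded just once. The derived quantities, which include LOI, yield, totals, net glass mass, five oxide percentages, are recomputed at exact precision, as set out in problem or answer, from the weighed amounts for 250.0 t of glass.
Target oxide masses per 250.0 t fused product:
  SiO2: 40.67% × 250.0 = 101.7 t
  BaO: 3.620% × 250.0 = 9.050 t
  CaO: 40.14% × 250.0 = 100.4 t
  PbO: 14.36% × 250.0 = 35.90 t
  B2O3: 1.214% × 250.0 = 3.035 t
A balance pass over the oxides, per the reported batch figures, under the basis named above (oxide sums agree with the targets inside rounding margins):
  SiO2: 195.4·0.5203 = 101.7 t (target 101.7 t)
  BaO: 11.69·0.7742 = 9.050 t (target 9.050 t)
  CaO: 195.4·0.4767 + 12.81·0.5619 = 100.3 t (target 100.4 t)
  PbO: 36.75·0.9768 = 35.90 t (target 35.90 t)
  B2O3: 5.434·0.5585 = 3.035 t (target 3.035 t)
Consistency of the glass mass: batch Σ − ignition loss = 250.0 t (summing oxide targets gives 250.0 t; with the basis standing at 250.0 t — a pure rounding effect).
Whole-batch sum: Σ batch = 262.1 t; LOI loss = Σ batch·LOI = 12.09 t; yield = glass ÷ total batch = 95.39%.

Revised batch per 250.0 t fused product:
  Component A: 195.4 t
  Raw F: 5.434 t
  Ingredient C: 12.81 t
  Source D: 11.69 t
  Feed E: 36.75 t
Total batch = 262.1 t; LOI loss = 12.09 t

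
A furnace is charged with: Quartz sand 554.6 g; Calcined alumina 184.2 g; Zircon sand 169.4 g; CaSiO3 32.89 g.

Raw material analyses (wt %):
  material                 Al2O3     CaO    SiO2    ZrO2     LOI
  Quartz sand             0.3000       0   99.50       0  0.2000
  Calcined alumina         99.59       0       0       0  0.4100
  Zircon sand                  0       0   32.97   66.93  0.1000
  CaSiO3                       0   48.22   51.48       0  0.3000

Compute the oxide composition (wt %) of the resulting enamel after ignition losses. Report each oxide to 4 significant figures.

Each numeric step carries exact precision through the solve. Intermediates are printed, rounded to four significant figures, across the worked steps — exactly one rounding lands on every reported number; all derived quantities are re-derived from the batch weights for 939.0 g of glass in full precision (the four compositions, net glass mass, totals, yield, LOI), as quoted within either problem or answer.
Oxide masses out of the charge:
  Al2O3: 554.6·0.003000 + 184.2·0.9959 = 185.1 g
  CaO: 32.89·0.4822 = 15.86 g
  SiO2: 554.6·0.9950 + 169.4·0.3297 + 32.89·0.5148 = 624.6 g
  ZrO2: 169.4·0.6693 = 113.4 g
LOI: 554.6·0.002000 + 184.2·0.004100 + 169.4·0.001000 + 32.89·0.003000 = 2.132 g
Glass mass = batch − LOI = 941.1 − 2.132 = 939.0 g (the oxide masses sum to this)
wt % = 100 × oxide mass / glass mass

Glass mass = 939.0 g (batch 941.1 − LOI 2.132).
Composition: Al2O3 19.71%, CaO 1.689%, SiO2 66.52%, ZrO2 12.08%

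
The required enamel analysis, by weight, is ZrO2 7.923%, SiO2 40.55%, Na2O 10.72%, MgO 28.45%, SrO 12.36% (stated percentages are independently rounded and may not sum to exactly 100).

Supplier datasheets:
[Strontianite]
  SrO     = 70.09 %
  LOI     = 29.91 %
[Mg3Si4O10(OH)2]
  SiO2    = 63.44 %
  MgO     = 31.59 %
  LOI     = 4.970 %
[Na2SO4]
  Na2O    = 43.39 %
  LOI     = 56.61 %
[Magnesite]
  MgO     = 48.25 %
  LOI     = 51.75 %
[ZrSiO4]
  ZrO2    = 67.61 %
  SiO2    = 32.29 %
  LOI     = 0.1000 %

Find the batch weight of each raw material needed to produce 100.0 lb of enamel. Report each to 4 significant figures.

Values along the way are shown, rounded to four significant digits, when written out — the working math maintains exact precision all the way through; exactly one rounding lands on every reported number; all derived quantities (five oxide percentages, glass mass, the totals, LOI, yield) are re-derived at full precision starting from the weights per 100.0 lb of glass exactly as printed in question or answer.
Oxide mass targets, per 100.0 lb enamel:
  ZrO2: 7.923% × 100.0 = 7.923 lb
  SiO2: 40.55% × 100.0 = 40.55 lb
  Na2O: 10.72% × 100.0 = 10.72 lb
  MgO: 28.45% × 100.0 = 28.45 lb
  SrO: 12.36% × 100.0 = 12.36 lb
Balance tally, oxide-wise, given the weights on record, on the stated basis (summed amounts equal target values modulo rounding of the values):
  ZrO2: 11.72·0.6761 = 7.924 lb (target 7.923 lb)
  SiO2: 57.95·0.6344 + 11.72·0.3229 = 40.55 lb (target 40.55 lb)
  Na2O: 24.71·0.4339 = 10.72 lb (target 10.72 lb)
  MgO: 57.95·0.3159 + 21.02·0.4825 = 28.45 lb (target 28.45 lb)
  SrO: 17.63·0.7009 = 12.36 lb (target 12.36 lb)
The glass-mass cross-check: batch Σ − ignition loss = 100.0 lb (the targets, summed, come to 100.0 lb; the stated basis being 100.0 lb — a pure rounding effect).
Batch total: Σ batch = 133.0 lb; the LOI term Σ batch·LOI equals 33.03 lb; the yield ratio, glass ÷ batch: 75.17%.

Batch per 100.0 lb enamel:
  Strontianite: 17.63 lb
  Mg3Si4O10(OH)2: 57.95 lb
  Na2SO4: 24.71 lb
  Magnesite: 21.02 lb
  ZrSiO4: 11.72 lb
Total batch = 133.0 lb; LOI loss = 33.03 lb; yield = 75.17%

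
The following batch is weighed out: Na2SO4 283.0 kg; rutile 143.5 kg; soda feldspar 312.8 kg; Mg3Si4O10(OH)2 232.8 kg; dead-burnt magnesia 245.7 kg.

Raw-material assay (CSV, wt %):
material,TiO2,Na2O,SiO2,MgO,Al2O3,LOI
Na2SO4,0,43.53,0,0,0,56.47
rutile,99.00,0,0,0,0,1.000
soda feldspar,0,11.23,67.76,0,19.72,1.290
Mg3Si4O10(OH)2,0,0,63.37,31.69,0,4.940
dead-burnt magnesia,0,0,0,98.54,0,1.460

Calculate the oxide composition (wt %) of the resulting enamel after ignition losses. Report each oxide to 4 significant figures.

The intermediate values appear (rounded to 4 significant figures) across the worked steps. Every computation keeps full precision at all times. Exactly one rounding is applied to every reported result — all derived quantities are recomputed at full float precision (net glass mass, the totals, LOI, the yield, the five compositions) using the weight values for 1037 kg of glass as set out in question or answer.
Oxide masses out of the charge:
  TiO2: 143.5·0.9900 = 142.1 kg
  Na2O: 283.0·0.4353 + 312.8·0.1123 = 158.3 kg
  SiO2: 312.8·0.6776 + 232.8·0.6337 = 359.5 kg
  MgO: 232.8·0.3169 + 245.7·0.9854 = 315.9 kg
  Al2O3: 312.8·0.1972 = 61.68 kg
LOI: 283.0·0.5647 + 143.5·0.01000 + 312.8·0.01290 + 232.8·0.04940 + 245.7·0.01460 = 180.4 kg
Glass mass = batch − LOI = 1218 − 180.4 = 1037 kg (the oxide masses sum to this)
oxide / glass × 100 gives the wt %

Glass mass = 1037 kg (batch 1218 − LOI 180.4).
Composition: TiO2 13.69%, Na2O 15.26%, SiO2 34.65%, MgO 30.45%, Al2O3 5.946%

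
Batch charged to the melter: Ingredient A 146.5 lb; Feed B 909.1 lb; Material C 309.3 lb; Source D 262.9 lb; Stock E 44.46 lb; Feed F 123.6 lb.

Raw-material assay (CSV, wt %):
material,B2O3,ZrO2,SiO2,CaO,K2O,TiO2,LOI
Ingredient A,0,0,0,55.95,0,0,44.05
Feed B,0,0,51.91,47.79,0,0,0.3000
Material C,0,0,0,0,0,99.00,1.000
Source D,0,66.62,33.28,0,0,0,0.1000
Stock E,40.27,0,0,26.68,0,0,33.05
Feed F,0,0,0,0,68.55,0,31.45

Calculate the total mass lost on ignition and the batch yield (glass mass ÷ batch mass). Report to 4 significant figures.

Working values are displayed rounded to four significant figures across the worked steps — the whole derivation holds full float precision at each step — each reported result undergoes a single rounding — derived quantities are recomputed at exact precision (net glass mass, LOI, six oxide percentages, totals, the yield) from the batch weights on 1672 lb of glass, as written in the problem or answer text.
Loss on ignition, line by line:
  Ingredient A: 146.5 × 0.4405 = 64.53 lb
  Feed B: 909.1 × 0.003000 = 2.727 lb
  Material C: 309.3 × 0.01000 = 3.093 lb
  Source D: 262.9 × 0.001000 = 0.2629 lb
  Stock E: 44.46 × 0.3305 = 14.69 lb
  Feed F: 123.6 × 0.3145 = 38.87 lb
Total LOI = 124.2 lb
Glass = batch − LOI = 1796 − 124.2 = 1672 lb

LOI loss = 124.2 lb; glass = 1672 lb; yield = 93.09%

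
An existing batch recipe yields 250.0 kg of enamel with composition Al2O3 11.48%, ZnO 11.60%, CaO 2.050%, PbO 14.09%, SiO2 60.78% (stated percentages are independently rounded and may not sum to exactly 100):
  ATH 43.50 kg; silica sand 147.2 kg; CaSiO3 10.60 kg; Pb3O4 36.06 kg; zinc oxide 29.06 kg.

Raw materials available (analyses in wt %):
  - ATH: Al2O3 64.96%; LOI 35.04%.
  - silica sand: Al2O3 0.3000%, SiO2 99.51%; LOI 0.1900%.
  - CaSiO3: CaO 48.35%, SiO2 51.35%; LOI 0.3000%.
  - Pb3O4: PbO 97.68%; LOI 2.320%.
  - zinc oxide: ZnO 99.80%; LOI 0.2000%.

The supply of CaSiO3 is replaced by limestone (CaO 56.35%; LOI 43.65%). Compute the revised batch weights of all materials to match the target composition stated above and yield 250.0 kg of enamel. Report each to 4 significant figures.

Revised batch per 250.0 kg enamel:
  ATH: 43.48 kg
  silica sand: 152.7 kg
  limestone: 9.095 kg
  Pb3O4: 36.06 kg
  zinc oxide: 29.06 kg
Total batch = 270.4 kg; LOI loss = 20.39 kg

The whole derivation keeps full precision at each step — values along the way are shown, rounded to 4 significant figures, on the page — a single rounding produces every reported value. The derived quantities, which include the totals, LOI, the yield, net glass mass, five oxide percentages, are re-derived at full float precision, precisely as stated by the question or the answer, from the weighed amounts for 250.0 kg of glass.
Target oxide masses per 250.0 kg enamel:
  Al2O3: 11.48% × 250.0 = 28.70 kg
  ZnO: 11.60% × 250.0 = 29.00 kg
  CaO: 2.050% × 250.0 = 5.125 kg
  PbO: 14.09% × 250.0 = 35.22 kg
  SiO2: 60.78% × 250.0 = 152.0 kg
Verifying the oxide balance using the reported weights, versus the basis set out (summed amounts equal target values within answer rounding):
  Al2O3: 43.48·0.6496 + 152.7·0.003000 = 28.70 kg (target 28.70 kg)
  ZnO: 29.06·0.9980 = 29.00 kg (target 29.00 kg)
  CaO: 9.095·0.5635 = 5.125 kg (target 5.125 kg)
  PbO: 36.06·0.9768 = 35.22 kg (target 35.22 kg)
  SiO2: 152.7·0.9951 = 152.0 kg (target 152.0 kg)
Mass balance on the glass: whole batch net of LOI = 250.0 kg (the Σ of target masses is 250.0 kg; the stated basis being 250.0 kg — deltas are rounding alone).
Batch total: Σ batch = 270.4 kg; the LOI term Σ batch·LOI equals 20.39 kg; yield, glass over the total, = 92.46%.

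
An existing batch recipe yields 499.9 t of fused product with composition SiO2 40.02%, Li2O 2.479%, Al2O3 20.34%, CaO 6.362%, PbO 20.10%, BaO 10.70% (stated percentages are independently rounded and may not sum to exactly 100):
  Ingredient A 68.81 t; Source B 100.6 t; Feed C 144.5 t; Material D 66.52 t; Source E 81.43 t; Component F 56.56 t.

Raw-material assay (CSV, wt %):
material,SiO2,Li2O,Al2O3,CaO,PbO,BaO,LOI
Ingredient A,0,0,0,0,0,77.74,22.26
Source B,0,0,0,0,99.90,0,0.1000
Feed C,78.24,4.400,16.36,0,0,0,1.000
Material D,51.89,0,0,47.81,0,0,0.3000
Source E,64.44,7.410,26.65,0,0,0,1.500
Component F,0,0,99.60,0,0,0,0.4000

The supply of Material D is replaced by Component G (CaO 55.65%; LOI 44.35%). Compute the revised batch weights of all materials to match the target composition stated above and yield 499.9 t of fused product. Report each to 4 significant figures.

The whole derivation maintains full precision at all times; in-progress results appear, rounded to four significant digits, at each printed step; a single rounding finalizes every reported number — the derived quantities are rebuilt starting from the weights for 499.9 t of glass in full precision (yield, the totals, ignition loss, six oxide percentages, net glass mass), as written in the question or the answer.
Per-oxide target masses for 499.9 t fused product:
  SiO2: 40.02% × 499.9 = 200.1 t
  Li2O: 2.479% × 499.9 = 12.39 t
  Al2O3: 20.34% × 499.9 = 101.7 t
  CaO: 6.362% × 499.9 = 31.80 t
  PbO: 20.10% × 499.9 = 100.5 t
  BaO: 10.70% × 499.9 = 53.49 t
Per-oxide balance check per the reported batch figures, for the quoted basis mass (oxide sums agree with the targets modulo rounding of the values):
  SiO2: 230.9·0.7824 + 30.16·0.6444 = 200.1 t (target 200.1 t)
  Li2O: 230.9·0.04400 + 30.16·0.07410 = 12.39 t (target 12.39 t)
  Al2O3: 230.9·0.1636 + 30.16·0.2665 + 56.10·0.9960 = 101.7 t (target 101.7 t)
  CaO: 57.15·0.5565 = 31.80 t (target 31.80 t)
  PbO: 100.6·0.9990 = 100.5 t (target 100.5 t)
  BaO: 68.81·0.7774 = 53.49 t (target 53.49 t)
Glass-mass bookkeeping: the batch minus its LOI: 500.0 t (the Σ of target masses is 499.9 t; against the stated basis, 499.9 t — differing by rounding only).
Total batch = Σ batch = 543.7 t; LOI removed, Σ of batch·LOI: 43.75 t; yield, glass over the total, = 91.95%.

Revised batch per 499.9 t fused product:
  Ingredient A: 68.81 t
  Source B: 100.6 t
  Feed C: 230.9 t
  Component G: 57.15 t
  Source E: 30.16 t
  Component F: 56.10 t
Total batch = 543.7 t; LOI loss = 43.75 t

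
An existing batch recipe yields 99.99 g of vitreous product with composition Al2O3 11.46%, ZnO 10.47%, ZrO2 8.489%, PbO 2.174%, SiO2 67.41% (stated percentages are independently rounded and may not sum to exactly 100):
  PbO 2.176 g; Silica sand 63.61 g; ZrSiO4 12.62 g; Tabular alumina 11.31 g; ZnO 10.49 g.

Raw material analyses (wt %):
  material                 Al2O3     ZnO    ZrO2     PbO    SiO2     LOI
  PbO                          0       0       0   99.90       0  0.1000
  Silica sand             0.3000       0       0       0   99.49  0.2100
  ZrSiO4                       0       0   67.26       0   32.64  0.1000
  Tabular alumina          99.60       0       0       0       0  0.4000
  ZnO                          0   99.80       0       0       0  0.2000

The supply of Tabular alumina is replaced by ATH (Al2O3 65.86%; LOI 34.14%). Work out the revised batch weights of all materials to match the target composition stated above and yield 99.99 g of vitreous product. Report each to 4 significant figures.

Revised batch per 99.99 g vitreous product:
  PbO: 2.176 g
  Silica sand: 63.61 g
  ZrSiO4: 12.62 g
  ATH: 17.11 g
  ZnO: 10.49 g
Total batch = 106.0 g; LOI loss = 6.011 g

Values along the way appear, rounded to four significant figures, when written out; each numeric step holds full precision from start to finish. Every reported number is rounded exactly once; the derived quantities, including LOI, the totals, glass mass, yield, five oxide percentages, are re-derived from the batch weights for 99.99 g of glass in full precision precisely as stated by question or answer.
Per-oxide target masses for 99.99 g vitreous product:
  Al2O3: 11.46% × 99.99 = 11.46 g
  ZnO: 10.47% × 99.99 = 10.47 g
  ZrO2: 8.489% × 99.99 = 8.488 g
  PbO: 2.174% × 99.99 = 2.174 g
  SiO2: 67.41% × 99.99 = 67.40 g
Sums-versus-targets review given the weights on record, under the basis named above (summed amounts equal target values exact up to rounding of places):
  Al2O3: 63.61·0.003000 + 17.11·0.6586 = 11.46 g (target 11.46 g)
  ZnO: 10.49·0.9980 = 10.47 g (target 10.47 g)
  ZrO2: 12.62·0.6726 = 8.488 g (target 8.488 g)
  PbO: 2.176·0.9990 = 2.174 g (target 2.174 g)
  SiO2: 63.61·0.9949 + 12.62·0.3264 = 67.40 g (target 67.40 g)
Glass-mass closure: Σ batch − LOI loss = 100.0 g (oxide target masses add up to 99.99 g; versus the stated basis of 99.99 g — any gap is answer rounding).
Adding the batch up: Σ batch = 106.0 g; ignition loss, Σ(batch × LOI) = 6.011 g; yield: glass divided by total = 94.33%.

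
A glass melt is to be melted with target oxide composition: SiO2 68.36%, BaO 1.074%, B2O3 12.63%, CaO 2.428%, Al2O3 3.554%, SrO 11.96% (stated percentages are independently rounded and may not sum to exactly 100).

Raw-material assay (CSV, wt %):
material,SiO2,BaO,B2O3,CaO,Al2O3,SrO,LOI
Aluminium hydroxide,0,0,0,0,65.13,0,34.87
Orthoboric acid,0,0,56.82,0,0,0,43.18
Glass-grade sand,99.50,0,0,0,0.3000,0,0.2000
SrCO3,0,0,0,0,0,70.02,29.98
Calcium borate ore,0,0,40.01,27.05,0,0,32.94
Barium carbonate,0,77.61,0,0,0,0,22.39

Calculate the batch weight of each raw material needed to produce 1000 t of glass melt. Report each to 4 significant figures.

Intermediates are shown rounded to 4 significant digits on the page — the working math holds full precision from first step to last; every reported figure takes exactly one rounding; all derived quantities, which include ignition loss, the six compositions, glass mass, the yield, totals, are rebuilt in exact precision, as quoted within the question or the answer, using the weight values for 1000 t of glass.
Per-oxide target masses for 1000 t glass melt:
  SiO2: 68.36% × 1000 = 683.6 t
  BaO: 1.074% × 1000 = 10.74 t
  B2O3: 12.63% × 1000 = 126.3 t
  CaO: 2.428% × 1000 = 24.28 t
  Al2O3: 3.554% × 1000 = 35.54 t
  SrO: 11.96% × 1000 = 119.6 t
A balance pass over the oxides, per the reported batch figures, at the basis given (summed amounts equal target values net of answer rounding effects):
  SiO2: 687.0·0.9950 = 683.6 t (target 683.6 t)
  BaO: 13.84·0.7761 = 10.74 t (target 10.74 t)
  B2O3: 159.1·0.5682 + 89.76·0.4001 = 126.3 t (target 126.3 t)
  CaO: 89.76·0.2705 = 24.28 t (target 24.28 t)
  Al2O3: 51.40·0.6513 + 687.0·0.003000 = 35.54 t (target 35.54 t)
  SrO: 170.8·0.7002 = 119.6 t (target 119.6 t)
Glass-mass sanity pass: total charge less LOI = 1000 t (per-oxide target masses sum to 1000 t; with the basis standing at 1000 t — gaps are rounding artifacts).
Batch grand total — Σ batch = 1172 t; LOI loss = Σ batch·LOI = 171.9 t; yield, glass over the total, = 85.33%.

Batch per 1000 t glass melt:
  Aluminium hydroxide: 51.40 t
  Orthoboric acid: 159.1 t
  Glass-grade sand: 687.0 t
  SrCO3: 170.8 t
  Calcium borate ore: 89.76 t
  Barium carbonate: 13.84 t
Total batch = 1172 t; LOI loss = 171.9 t; yield = 85.33%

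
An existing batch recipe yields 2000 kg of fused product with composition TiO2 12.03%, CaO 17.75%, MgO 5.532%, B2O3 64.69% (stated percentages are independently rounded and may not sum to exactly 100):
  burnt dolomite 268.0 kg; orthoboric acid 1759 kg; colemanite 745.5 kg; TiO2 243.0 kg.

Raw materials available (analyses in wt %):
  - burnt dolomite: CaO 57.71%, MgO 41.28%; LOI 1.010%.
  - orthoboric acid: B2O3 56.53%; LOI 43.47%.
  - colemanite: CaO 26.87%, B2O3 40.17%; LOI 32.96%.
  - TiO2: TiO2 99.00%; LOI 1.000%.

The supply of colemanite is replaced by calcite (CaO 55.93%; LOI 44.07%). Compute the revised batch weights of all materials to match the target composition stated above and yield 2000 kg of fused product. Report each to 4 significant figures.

Every computation holds exact precision all the way through — values along the way are printed with 4-significant-digit rounding within the worked lines. Exactly one rounding is applied to each reported figure — all derived quantities are carried at exact precision (glass mass, the yield, ignition loss, the four compositions, the totals) using the weight values per 2000 kg of glass, exactly as printed in the problem or answer text.
Oxide-by-oxide targets in 2000 kg fused product:
  TiO2: 12.03% × 2000 = 240.6 kg
  CaO: 17.75% × 2000 = 355.0 kg
  MgO: 5.532% × 2000 = 110.6 kg
  B2O3: 64.69% × 2000 = 1294 kg
Per-oxide balance check from the weights as reported, for the quoted basis mass (every target is met by its sum modulo rounding of the values):
  TiO2: 243.0·0.9900 = 240.6 kg (target 240.6 kg)
  CaO: 268.0·0.5771 + 358.2·0.5593 = 355.0 kg (target 355.0 kg)
  MgO: 268.0·0.4128 = 110.6 kg (target 110.6 kg)
  B2O3: 2289·0.5653 = 1294 kg (target 1294 kg)
The glass-mass cross-check: batch total minus LOI = 2000 kg (summing oxide targets gives 2000 kg; basis as stated: 2000 kg — gaps are rounding artifacts).
Whole-batch sum: Σ batch = 3158 kg; ignition loss, Σ(batch × LOI) = 1158 kg; glass ÷ batch gives a yield of 63.33%.

Revised batch per 2000 kg fused product:
  burnt dolomite: 268.0 kg
  orthoboric acid: 2289 kg
  calcite: 358.2 kg
  TiO2: 243.0 kg
Total batch = 3158 kg; LOI loss = 1158 kg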